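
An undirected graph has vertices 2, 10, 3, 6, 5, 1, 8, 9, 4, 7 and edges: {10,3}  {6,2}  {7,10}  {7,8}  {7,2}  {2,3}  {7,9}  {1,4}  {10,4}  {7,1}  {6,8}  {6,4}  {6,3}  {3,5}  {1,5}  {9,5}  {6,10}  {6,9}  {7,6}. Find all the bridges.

The edges on the cycle 7-6-2-3-5-1-7 are not bridges since each lies on that cycle.
Every edge lies on some cycle, so there are no bridges.

none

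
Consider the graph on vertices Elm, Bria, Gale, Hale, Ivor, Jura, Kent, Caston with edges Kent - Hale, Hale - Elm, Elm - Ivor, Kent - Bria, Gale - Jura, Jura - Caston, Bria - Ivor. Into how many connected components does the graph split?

Starting from Gale we can reach Gale, Jura, Caston. That is one component of size 3.
Starting from Elm we can reach Elm, Bria, Hale, Ivor, Kent. That is one component of size 5.
Total: 2 components.

2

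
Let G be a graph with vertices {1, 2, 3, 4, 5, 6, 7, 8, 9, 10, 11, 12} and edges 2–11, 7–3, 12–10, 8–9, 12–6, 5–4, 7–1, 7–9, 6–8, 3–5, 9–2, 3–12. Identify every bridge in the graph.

The edges on the cycle 7-3-12-6-8-9-7 are not bridges since each lies on that cycle.
But removing 3–5 disconnects 3 from 5; removing 11–2 disconnects 11 from 2; removing 4–5 disconnects 4 from 5; removing 9–2 disconnects 9 from 2 — these are bridges.
In total 6 edges are bridges.

1-7, 10-12, 11-2, 2-9, 3-5, 4-5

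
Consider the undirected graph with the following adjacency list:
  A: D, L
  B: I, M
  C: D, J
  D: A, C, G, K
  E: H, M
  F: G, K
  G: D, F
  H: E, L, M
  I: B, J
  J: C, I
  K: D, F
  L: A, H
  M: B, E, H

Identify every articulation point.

Removing D increases the component count from 1 to 2, so D is a cut vertex.
By contrast removing A leaves 1 component; it is not a cut vertex. No other vertex is a cut vertex either.

D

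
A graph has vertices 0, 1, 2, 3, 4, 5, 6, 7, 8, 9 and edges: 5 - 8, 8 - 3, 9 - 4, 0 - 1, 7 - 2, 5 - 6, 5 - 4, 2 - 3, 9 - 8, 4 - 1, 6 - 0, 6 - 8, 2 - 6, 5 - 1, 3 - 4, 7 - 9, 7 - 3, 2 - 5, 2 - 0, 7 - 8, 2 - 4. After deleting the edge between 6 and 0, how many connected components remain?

1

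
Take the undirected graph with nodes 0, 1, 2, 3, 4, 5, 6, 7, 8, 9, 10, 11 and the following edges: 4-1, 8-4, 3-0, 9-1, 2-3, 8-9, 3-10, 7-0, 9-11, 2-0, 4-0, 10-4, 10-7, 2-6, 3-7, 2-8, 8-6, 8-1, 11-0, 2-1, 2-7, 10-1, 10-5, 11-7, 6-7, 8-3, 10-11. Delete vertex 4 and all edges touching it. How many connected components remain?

1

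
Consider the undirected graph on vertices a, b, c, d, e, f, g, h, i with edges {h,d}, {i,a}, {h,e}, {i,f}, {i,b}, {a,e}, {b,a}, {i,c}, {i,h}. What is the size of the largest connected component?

8

g is isolated — a component by itself.
Starting from a we can reach a, b, c, d, e, f, h, i. That is one component of size 8.
The largest has 8 vertices.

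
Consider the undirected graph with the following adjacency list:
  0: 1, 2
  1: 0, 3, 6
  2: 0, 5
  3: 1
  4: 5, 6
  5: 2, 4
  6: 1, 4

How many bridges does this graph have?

The edges on the cycle 2-5-4-6-1-0-2 are not bridges since each lies on that cycle.
But removing 1-3 disconnects 1 from 3 — this is a bridge.

1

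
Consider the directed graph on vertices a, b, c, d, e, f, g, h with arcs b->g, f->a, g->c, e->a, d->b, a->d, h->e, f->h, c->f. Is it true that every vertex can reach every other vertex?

From b we can reach every vertex (a, b, c, d, e, f, g, h), and every vertex can reach b (a, b, c, d, e, f, g, h). So the whole graph is one strongly connected component.

Yes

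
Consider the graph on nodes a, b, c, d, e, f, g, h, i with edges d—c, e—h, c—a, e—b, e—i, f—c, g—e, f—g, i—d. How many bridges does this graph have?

The edges on the cycle f-g-e-i-d-c-f are not bridges since each lies on that cycle.
But removing a—c disconnects a from c; removing e—b disconnects e from b; removing e—h disconnects e from h — these are bridges.
That makes 3 bridges.

3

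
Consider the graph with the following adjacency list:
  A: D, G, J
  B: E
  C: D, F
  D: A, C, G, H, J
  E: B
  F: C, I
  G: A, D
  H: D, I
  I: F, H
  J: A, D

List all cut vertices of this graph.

D

Removing D increases the component count from 2 to 3, so D is a cut vertex.
By contrast removing G leaves 2 components; it is not a cut vertex. No other vertex is a cut vertex either.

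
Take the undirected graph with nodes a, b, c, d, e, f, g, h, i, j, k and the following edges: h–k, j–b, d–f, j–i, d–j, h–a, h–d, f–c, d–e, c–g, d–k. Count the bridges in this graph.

The edges on the cycle h-d-k-h are not bridges since each lies on that cycle.
But removing f–c disconnects f from c; removing d–e disconnects d from e; removing h–a disconnects h from a; removing d–j disconnects d from j — these are bridges.
In total 8 edges are bridges.

8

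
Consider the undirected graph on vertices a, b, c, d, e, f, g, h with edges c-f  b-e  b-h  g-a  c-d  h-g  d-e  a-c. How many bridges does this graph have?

1

The edges on the cycle b-h-g-a-c-d-e-b are not bridges since each lies on that cycle.
But removing c-f disconnects c from f — this is a bridge.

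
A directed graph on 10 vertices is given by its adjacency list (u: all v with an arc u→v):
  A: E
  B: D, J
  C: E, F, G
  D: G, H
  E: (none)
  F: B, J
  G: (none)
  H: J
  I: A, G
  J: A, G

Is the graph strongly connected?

There is no directed path from C to I, so the graph is not strongly connected.

No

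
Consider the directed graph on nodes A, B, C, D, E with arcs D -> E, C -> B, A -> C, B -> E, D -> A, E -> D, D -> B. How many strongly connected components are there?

1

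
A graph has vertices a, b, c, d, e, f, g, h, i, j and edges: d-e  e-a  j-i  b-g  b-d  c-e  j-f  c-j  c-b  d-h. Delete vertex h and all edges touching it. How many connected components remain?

With h gone, the remaining components are: {a, b, c, d, e, f, g, i, j}.
That is 1 component.

1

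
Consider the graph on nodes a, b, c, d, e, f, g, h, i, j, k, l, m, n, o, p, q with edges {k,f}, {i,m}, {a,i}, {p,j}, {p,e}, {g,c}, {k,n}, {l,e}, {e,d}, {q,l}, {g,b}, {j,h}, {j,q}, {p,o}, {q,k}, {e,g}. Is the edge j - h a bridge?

Removing j - h leaves no path between j and h: the component count goes from 2 to 3. So it is a bridge.

Yes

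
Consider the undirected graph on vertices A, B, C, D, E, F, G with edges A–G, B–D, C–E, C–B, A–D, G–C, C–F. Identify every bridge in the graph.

The edges on the cycle A-G-C-B-D-A are not bridges since each lies on that cycle.
But removing C–E disconnects C from E; removing C–F disconnects C from F — these are bridges.

C-E, C-F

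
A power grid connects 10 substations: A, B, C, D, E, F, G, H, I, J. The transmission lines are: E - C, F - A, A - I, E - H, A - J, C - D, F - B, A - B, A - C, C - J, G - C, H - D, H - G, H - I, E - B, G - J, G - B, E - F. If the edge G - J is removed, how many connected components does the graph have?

1

G and J are still connected via G-C-J, so the component count stays at 1.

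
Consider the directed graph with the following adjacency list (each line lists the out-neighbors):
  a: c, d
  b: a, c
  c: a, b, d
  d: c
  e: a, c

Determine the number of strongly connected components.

2

{a, b, c, d} are all mutually reachable — one SCC of size 4.
{e} is an SCC by itself.
That gives 2 strongly connected components.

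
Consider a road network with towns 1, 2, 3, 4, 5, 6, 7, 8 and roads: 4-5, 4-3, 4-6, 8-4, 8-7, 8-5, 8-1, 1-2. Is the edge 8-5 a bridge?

No

After removing 8-5, the path 8-4-5 still connects them, so the edge is not a bridge.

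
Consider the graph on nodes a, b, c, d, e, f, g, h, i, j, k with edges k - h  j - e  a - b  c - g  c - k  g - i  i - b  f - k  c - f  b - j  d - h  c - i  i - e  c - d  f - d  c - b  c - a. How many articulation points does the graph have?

Removing c increases the component count from 1 to 2, so c is a cut vertex.
By contrast removing b leaves 1 component; it is not a cut vertex. No other vertex is a cut vertex either.

1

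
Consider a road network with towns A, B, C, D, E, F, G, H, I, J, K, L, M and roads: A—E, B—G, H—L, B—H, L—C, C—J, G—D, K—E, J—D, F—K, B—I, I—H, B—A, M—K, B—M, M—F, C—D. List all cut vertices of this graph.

B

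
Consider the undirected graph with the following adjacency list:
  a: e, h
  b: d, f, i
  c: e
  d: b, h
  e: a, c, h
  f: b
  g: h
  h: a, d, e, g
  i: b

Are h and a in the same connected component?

From h we can reach a, b, c, d, e, f, g, h, i, which includes a.

Yes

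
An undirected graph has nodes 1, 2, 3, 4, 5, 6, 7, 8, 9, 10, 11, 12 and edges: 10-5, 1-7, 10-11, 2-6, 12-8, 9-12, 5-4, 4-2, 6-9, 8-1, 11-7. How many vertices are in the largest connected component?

11

3 is isolated — a component by itself.
Starting from 1 we can reach 1, 2, 4, 5, 6, 7, 8, 9, 10, 11, 12. That is one component of size 11.
The largest has 11 vertices.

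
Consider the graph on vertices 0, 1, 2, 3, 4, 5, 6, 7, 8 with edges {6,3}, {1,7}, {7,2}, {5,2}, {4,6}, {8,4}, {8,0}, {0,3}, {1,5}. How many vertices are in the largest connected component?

5

Starting from 1 we can reach 1, 2, 5, 7. That is one component of size 4.
Starting from 0 we can reach 0, 3, 4, 6, 8. That is one component of size 5.
The largest has 5 vertices.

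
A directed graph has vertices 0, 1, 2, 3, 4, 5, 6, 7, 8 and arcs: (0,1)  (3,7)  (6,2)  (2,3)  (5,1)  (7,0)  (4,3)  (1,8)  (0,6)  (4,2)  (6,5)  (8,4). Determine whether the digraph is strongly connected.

Yes

From 2 we can reach every vertex (0, 1, 2, 3, 4, 5, 6, 7, 8), and every vertex can reach 2 (0, 1, 2, 3, 4, 5, 6, 7, 8). So the whole graph is one strongly connected component.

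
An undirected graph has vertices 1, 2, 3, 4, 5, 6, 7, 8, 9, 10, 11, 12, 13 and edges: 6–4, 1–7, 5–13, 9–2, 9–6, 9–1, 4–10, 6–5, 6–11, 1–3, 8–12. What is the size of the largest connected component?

Starting from 8 we can reach 8, 12. That is one component of size 2.
Starting from 1 we can reach 1, 2, 3, 4, 5, 6, 7, 9, 10, 11, 13. That is one component of size 11.
The largest has 11 vertices.

11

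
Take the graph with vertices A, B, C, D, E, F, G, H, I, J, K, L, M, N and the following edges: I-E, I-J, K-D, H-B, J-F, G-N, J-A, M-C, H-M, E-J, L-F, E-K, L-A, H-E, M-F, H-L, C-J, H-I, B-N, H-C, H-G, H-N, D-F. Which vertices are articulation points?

H

Removing H increases the component count from 1 to 2, so H is a cut vertex.
By contrast removing C leaves 1 component; it is not a cut vertex. No other vertex is a cut vertex either.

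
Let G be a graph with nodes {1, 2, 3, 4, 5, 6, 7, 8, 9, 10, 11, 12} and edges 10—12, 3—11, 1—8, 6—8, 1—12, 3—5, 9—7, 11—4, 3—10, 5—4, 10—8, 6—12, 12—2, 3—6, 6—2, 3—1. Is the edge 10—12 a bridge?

After removing 10—12, the path 10-3-1-12 still connects them, so the edge is not a bridge.

No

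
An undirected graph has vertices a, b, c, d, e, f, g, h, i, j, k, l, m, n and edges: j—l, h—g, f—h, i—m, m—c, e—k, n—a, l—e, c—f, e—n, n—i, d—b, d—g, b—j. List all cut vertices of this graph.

Removing e increases the component count from 1 to 2, so e is a cut vertex.
Removing n increases the component count from 1 to 2, so n is a cut vertex.
By contrast removing g leaves 1 component; it is not a cut vertex. No other vertex is a cut vertex either.

e, n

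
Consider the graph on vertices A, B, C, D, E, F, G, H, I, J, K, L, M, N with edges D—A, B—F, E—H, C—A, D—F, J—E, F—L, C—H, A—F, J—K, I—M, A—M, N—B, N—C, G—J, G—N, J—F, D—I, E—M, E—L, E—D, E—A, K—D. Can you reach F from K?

From K we can reach A, B, C, D, E, F, G, H, I, J, K, L, M, N, which includes F.

Yes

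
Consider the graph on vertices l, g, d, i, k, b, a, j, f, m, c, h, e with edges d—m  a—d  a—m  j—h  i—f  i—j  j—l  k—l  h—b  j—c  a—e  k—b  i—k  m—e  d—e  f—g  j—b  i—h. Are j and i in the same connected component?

Yes

From j we can reach b, c, f, g, h, i, j, k, l, which includes i.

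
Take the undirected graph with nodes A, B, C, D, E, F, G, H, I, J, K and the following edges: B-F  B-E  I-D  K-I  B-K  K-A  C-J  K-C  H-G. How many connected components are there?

2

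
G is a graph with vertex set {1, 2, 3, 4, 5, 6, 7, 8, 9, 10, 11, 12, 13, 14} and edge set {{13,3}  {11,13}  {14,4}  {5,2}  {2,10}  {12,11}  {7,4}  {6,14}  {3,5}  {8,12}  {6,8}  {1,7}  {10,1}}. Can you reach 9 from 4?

No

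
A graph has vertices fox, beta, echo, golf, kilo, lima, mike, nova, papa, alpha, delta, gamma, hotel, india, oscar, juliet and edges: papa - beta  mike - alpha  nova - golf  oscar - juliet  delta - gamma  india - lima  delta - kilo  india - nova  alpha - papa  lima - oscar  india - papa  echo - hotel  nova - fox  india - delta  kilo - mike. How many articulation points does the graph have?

Removing lima increases the component count from 2 to 3, so lima is a cut vertex.
Removing nova increases the component count from 2 to 4, so nova is a cut vertex.
Removing papa increases the component count from 2 to 3, so papa is a cut vertex.
Likewise delta, india, oscar are cut vertices.
By contrast removing echo leaves 2 components; it is not a cut vertex. No other vertex is a cut vertex either.

6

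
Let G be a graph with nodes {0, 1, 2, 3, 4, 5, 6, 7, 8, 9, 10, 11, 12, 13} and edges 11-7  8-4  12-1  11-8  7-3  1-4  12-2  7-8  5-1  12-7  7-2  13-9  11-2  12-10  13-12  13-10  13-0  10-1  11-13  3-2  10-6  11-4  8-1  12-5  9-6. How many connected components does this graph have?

Starting from 0 we can reach 0, 1, 2, 3, 4, 5, 6, 7, 8, 9, 10, 11, 12, 13. That is one component of size 14.
Total: 1 component.

1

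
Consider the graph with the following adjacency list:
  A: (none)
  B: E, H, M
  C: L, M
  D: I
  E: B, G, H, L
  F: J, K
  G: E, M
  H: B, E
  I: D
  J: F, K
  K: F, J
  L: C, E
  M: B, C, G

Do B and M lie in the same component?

From B we can reach B, C, E, G, H, L, M, which includes M.

Yes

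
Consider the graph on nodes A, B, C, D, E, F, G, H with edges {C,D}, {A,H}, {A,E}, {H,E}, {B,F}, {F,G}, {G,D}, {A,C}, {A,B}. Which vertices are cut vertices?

A

Removing A increases the component count from 1 to 2, so A is a cut vertex.
By contrast removing E leaves 1 component; it is not a cut vertex. No other vertex is a cut vertex either.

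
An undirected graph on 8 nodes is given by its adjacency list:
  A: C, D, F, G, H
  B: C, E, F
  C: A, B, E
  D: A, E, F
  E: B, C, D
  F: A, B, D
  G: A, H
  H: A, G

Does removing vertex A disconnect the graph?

Deleting A raises the number of components from 1 to 2, so A is a cut vertex.

Yes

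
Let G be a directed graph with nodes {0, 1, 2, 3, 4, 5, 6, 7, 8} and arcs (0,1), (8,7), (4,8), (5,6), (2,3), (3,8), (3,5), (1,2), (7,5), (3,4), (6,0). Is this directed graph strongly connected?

Yes

From 0 we can reach every vertex (0, 1, 2, 3, 4, 5, 6, 7, 8), and every vertex can reach 0 (0, 1, 2, 3, 4, 5, 6, 7, 8). So the whole graph is one strongly connected component.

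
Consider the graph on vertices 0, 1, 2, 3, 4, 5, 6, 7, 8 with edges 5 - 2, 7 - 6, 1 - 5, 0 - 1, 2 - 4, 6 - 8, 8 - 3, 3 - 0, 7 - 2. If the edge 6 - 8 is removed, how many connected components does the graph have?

6 and 8 are still connected via 6-7-2-5-1-0-3-8, so the component count stays at 1.

1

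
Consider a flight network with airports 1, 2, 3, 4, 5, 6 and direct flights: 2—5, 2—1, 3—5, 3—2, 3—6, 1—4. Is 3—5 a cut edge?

No

After removing 3—5, the path 3-2-5 still connects them, so the edge is not a bridge.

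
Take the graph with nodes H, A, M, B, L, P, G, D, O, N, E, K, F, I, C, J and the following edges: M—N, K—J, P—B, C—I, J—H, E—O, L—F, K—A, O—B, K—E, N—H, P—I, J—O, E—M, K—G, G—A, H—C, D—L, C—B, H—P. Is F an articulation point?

No

Deleting F leaves 2 components (was 2), so F is not a cut vertex.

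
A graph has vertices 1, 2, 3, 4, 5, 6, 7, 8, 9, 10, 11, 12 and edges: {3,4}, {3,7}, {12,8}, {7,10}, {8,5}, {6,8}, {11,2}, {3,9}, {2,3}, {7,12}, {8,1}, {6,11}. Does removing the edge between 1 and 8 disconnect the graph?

Yes

Removing 1-8 leaves no path between 1 and 8: the component count goes from 1 to 2. So it is a bridge.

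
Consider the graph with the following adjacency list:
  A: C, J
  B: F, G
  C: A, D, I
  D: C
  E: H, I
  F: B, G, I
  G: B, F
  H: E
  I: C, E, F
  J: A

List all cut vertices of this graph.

Removing A increases the component count from 1 to 2, so A is a cut vertex.
Removing C increases the component count from 1 to 3, so C is a cut vertex.
Removing E increases the component count from 1 to 2, so E is a cut vertex.
Likewise F, I are cut vertices.
By contrast removing H leaves 1 component; it is not a cut vertex. No other vertex is a cut vertex either.

A, C, E, F, I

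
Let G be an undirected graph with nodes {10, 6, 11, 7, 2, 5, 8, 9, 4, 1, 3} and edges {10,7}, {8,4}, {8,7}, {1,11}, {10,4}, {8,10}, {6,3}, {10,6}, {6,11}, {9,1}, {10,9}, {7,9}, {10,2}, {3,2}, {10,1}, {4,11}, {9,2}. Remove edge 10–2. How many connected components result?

2

10 and 2 are still connected via 10-9-2, so the component count stays at 2.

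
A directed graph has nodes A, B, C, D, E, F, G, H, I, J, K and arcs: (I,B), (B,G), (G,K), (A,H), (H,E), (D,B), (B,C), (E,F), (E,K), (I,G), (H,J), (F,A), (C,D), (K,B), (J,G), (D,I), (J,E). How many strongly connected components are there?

{B, C, D, G, I, K} are all mutually reachable — one SCC of size 6.
{A, E, F, H, J} are all mutually reachable — one SCC of size 5.
That gives 2 strongly connected components.

2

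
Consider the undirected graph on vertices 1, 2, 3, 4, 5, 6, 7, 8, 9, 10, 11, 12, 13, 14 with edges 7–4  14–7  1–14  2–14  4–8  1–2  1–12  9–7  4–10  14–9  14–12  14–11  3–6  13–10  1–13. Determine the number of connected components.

3

5 is isolated — a component by itself.
Starting from 3 we can reach 3, 6. That is one component of size 2.
Starting from 1 we can reach 1, 2, 4, 7, 8, 9, 10, 11, 12, 13, 14. That is one component of size 11.
Total: 3 components.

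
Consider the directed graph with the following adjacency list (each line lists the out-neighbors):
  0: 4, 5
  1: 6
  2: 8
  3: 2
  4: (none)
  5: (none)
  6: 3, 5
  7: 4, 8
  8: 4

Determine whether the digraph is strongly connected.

No

There is no directed path from 0 to 7, so the graph is not strongly connected.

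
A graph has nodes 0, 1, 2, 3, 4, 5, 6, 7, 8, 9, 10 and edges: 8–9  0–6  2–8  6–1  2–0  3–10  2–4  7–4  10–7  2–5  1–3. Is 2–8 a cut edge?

Removing 2–8 leaves no path between 2 and 8: the component count goes from 1 to 2. So it is a bridge.

Yes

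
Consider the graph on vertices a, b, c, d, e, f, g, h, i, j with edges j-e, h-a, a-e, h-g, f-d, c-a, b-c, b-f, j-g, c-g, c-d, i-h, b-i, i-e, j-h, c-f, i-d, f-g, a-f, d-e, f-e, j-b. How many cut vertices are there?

Removing g, for instance, still leaves 1 component. No single vertex removal increases the component count — the graph has no articulation points.

0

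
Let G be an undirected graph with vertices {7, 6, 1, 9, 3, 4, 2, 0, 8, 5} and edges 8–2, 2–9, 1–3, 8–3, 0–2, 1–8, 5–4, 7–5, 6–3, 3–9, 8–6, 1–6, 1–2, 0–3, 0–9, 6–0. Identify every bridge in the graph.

4-5, 5-7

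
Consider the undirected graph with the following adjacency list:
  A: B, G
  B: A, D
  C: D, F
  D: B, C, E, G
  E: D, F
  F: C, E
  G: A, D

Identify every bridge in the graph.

none

The edges on the cycle D-G-A-B-D are not bridges since each lies on that cycle.
Every edge lies on some cycle, so there are no bridges.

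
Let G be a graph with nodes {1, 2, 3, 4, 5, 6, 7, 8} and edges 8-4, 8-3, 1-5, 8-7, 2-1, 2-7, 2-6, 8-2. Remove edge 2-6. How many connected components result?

2

Before removal there is 1 component.
2-6 is a bridge — removing it separates 2's side from 6's side.
After removal: 2 components.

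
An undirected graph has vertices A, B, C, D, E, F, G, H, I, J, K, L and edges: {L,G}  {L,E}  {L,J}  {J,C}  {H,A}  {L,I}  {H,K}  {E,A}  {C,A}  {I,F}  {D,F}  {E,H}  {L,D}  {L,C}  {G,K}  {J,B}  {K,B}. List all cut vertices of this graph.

L

Removing L increases the component count from 1 to 2, so L is a cut vertex.
By contrast removing F leaves 1 component; it is not a cut vertex. No other vertex is a cut vertex either.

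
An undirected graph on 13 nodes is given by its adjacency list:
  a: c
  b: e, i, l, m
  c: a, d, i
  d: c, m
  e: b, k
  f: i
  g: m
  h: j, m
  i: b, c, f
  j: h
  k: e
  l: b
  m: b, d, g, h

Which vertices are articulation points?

Removing b increases the component count from 1 to 3, so b is a cut vertex.
Removing c increases the component count from 1 to 2, so c is a cut vertex.
Removing e increases the component count from 1 to 2, so e is a cut vertex.
Likewise h, i, m are cut vertices.
By contrast removing l leaves 1 component; it is not a cut vertex. No other vertex is a cut vertex either.

b, c, e, h, i, m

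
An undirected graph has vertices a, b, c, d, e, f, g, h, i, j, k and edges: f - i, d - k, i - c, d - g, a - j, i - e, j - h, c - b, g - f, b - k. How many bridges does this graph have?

The edges on the cycle d-g-f-i-c-b-k-d are not bridges since each lies on that cycle.
But removing a - j disconnects a from j; removing j - h disconnects j from h; removing i - e disconnects i from e — these are bridges.
That makes 3 bridges.

3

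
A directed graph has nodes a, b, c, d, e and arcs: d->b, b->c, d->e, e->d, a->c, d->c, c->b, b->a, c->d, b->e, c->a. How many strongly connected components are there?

{a, b, c, d, e} are all mutually reachable — one SCC of size 5.
That gives 1 strongly connected component.

1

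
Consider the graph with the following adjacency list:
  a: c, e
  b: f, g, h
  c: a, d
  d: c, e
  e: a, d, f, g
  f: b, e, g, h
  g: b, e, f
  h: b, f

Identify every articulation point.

Removing e increases the component count from 1 to 2, so e is a cut vertex.
By contrast removing c leaves 1 component; it is not a cut vertex. No other vertex is a cut vertex either.

e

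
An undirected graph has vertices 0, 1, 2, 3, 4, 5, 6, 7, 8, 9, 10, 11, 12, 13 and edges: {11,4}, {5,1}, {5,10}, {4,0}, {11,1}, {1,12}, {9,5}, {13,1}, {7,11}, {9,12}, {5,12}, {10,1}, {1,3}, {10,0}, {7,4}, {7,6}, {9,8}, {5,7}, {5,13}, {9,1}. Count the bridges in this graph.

The edges on the cycle 5-7-11-1-5 are not bridges since each lies on that cycle.
But removing 8-9 disconnects 8 from 9; removing 6-7 disconnects 6 from 7; removing 1-3 disconnects 1 from 3 — these are bridges.
That makes 3 bridges.

3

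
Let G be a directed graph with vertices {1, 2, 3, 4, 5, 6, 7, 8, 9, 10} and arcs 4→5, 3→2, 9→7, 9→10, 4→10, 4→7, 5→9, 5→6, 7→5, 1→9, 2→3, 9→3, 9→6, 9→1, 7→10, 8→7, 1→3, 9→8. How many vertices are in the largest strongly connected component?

5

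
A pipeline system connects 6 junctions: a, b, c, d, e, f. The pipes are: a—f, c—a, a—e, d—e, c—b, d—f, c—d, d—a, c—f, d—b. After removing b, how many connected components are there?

With b gone, the remaining components are: {a, c, d, e, f}.
That is 1 component.

1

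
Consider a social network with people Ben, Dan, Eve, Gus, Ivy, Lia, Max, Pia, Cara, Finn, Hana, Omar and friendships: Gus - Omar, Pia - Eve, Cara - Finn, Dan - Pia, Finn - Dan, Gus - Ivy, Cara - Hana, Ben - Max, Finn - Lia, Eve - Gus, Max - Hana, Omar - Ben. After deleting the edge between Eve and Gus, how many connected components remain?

1

Eve and Gus are still connected via Eve-Pia-Dan-Finn-Cara-Hana-Max-Ben-Omar-Gus, so the component count stays at 1.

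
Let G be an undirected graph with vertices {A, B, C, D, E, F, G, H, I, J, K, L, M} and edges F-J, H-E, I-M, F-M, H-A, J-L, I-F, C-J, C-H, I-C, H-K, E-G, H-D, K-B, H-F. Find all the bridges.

The edges on the cycle I-C-H-F-I are not bridges since each lies on that cycle.
But removing E-H disconnects E from H; removing B-K disconnects B from K; removing D-H disconnects D from H; removing E-G disconnects E from G — these are bridges.
In total 7 edges are bridges.

A-H, B-K, D-H, E-G, E-H, H-K, J-L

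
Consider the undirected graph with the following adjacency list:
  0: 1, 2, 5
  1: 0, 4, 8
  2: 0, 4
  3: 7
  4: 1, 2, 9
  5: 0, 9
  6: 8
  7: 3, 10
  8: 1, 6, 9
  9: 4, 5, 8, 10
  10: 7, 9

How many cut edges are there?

The edges on the cycle 5-9-8-1-0-5 are not bridges since each lies on that cycle.
But removing 7-3 disconnects 7 from 3; removing 9-10 disconnects 9 from 10; removing 8-6 disconnects 8 from 6; removing 7-10 disconnects 7 from 10 — these are bridges.
That makes 4 bridges.

4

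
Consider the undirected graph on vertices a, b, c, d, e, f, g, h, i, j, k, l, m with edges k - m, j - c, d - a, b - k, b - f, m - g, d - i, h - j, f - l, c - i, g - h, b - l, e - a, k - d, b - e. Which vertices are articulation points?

b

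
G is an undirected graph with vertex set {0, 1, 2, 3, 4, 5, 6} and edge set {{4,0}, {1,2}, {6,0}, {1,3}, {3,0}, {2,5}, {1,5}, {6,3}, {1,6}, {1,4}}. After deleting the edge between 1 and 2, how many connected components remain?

1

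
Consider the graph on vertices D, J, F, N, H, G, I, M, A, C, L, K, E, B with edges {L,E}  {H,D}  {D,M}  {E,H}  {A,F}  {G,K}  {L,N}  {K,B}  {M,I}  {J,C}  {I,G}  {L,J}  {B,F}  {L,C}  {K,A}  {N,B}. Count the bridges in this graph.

0

The edges on the cycle L-J-C-L are not bridges since each lies on that cycle.
Every edge lies on some cycle, so there are no bridges.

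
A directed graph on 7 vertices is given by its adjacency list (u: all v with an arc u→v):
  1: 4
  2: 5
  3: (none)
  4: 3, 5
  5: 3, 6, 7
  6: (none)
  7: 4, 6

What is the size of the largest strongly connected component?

{4, 5, 7} are all mutually reachable — one SCC of size 3.
{3} is an SCC by itself.
{6} is an SCC by itself.
{2} is an SCC by itself.
{1} is an SCC by itself.
The largest has 3 vertices.

3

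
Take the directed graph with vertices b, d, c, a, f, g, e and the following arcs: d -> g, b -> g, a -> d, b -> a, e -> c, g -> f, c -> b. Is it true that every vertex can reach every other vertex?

No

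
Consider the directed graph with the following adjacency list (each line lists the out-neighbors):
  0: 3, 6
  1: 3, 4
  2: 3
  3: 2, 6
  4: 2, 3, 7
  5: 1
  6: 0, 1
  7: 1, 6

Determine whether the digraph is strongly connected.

There is no directed path from 3 to 5, so the graph is not strongly connected.

No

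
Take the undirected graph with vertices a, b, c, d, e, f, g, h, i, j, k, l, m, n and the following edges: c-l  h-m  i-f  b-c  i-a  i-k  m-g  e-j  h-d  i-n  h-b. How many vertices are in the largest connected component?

7

Starting from e we can reach e, j. That is one component of size 2.
Starting from a we can reach a, f, i, k, n. That is one component of size 5.
Starting from b we can reach b, c, d, g, h, l, m. That is one component of size 7.
The largest has 7 vertices.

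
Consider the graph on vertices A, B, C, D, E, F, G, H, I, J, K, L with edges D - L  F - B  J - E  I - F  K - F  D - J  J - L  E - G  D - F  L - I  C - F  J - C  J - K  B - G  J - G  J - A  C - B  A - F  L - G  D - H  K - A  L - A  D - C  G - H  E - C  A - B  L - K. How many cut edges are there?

0

The edges on the cycle J-L-I-F-C-E-J are not bridges since each lies on that cycle.
Every edge lies on some cycle, so there are no bridges.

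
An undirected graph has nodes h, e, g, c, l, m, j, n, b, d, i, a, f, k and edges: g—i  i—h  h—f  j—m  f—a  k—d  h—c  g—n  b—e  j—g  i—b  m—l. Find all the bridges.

a-f, b-e, b-i, c-h, d-k, f-h, g-i, g-j, g-n, h-i, j-m, l-m

removing g—n disconnects g from n; removing c—h disconnects c from h; removing a—f disconnects a from f; removing i—b disconnects i from b — these are bridges.
In total 12 edges are bridges.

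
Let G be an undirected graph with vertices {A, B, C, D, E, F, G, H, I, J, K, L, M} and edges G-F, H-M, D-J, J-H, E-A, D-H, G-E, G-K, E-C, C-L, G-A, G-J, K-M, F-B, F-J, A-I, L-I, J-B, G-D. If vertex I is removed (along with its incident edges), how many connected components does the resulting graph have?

1

With I gone, the remaining components are: {A, B, C, D, E, F, G, H, J, K, L, M}.
That is 1 component.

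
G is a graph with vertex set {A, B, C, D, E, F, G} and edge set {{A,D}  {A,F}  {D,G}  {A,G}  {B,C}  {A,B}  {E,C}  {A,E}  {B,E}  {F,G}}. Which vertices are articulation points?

Removing A increases the component count from 1 to 2, so A is a cut vertex.
By contrast removing E leaves 1 component; it is not a cut vertex. No other vertex is a cut vertex either.

A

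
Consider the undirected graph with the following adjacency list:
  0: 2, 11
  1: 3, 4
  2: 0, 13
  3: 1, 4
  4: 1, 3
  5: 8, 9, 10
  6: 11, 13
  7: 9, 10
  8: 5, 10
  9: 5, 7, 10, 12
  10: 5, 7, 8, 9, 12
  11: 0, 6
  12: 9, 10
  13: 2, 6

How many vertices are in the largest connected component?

6

Starting from 1 we can reach 1, 3, 4. That is one component of size 3.
Starting from 0 we can reach 0, 2, 6, 11, 13. That is one component of size 5.
Starting from 5 we can reach 5, 7, 8, 9, 10, 12. That is one component of size 6.
The largest has 6 vertices.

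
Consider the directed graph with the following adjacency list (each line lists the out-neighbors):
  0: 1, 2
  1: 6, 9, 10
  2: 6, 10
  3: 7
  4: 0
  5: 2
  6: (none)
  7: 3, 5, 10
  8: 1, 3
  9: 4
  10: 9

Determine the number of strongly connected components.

5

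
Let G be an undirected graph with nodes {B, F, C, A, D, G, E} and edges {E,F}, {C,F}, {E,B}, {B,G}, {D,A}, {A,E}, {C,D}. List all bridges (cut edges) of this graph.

B-E, B-G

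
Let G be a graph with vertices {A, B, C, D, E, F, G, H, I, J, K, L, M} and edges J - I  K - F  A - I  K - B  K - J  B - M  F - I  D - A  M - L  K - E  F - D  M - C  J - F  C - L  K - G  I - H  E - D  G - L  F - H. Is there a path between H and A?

From H we can reach A, B, C, D, E, F, G, H, I, J, K, L, M, which includes A.

Yes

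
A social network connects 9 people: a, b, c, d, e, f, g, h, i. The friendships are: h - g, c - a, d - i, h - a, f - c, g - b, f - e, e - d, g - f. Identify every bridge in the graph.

b-g, d-e, d-i, e-f

The edges on the cycle h-g-f-c-a-h are not bridges since each lies on that cycle.
But removing f - e disconnects f from e; removing e - d disconnects e from d; removing i - d disconnects i from d; removing g - b disconnects g from b — these are bridges.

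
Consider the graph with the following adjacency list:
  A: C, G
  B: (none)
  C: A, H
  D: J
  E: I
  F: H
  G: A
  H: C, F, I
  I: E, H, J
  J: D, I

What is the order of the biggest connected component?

B is isolated — a component by itself.
Starting from A we can reach A, C, D, E, F, G, H, I, J. That is one component of size 9.
The largest has 9 vertices.

9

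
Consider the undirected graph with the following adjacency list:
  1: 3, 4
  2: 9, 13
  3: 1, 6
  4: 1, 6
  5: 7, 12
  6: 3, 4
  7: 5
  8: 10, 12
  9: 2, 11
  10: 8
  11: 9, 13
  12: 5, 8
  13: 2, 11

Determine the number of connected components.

Starting from 1 we can reach 1, 3, 4, 6. That is one component of size 4.
Starting from 2 we can reach 2, 9, 11, 13. That is one component of size 4.
Starting from 5 we can reach 5, 7, 8, 10, 12. That is one component of size 5.
Total: 3 components.

3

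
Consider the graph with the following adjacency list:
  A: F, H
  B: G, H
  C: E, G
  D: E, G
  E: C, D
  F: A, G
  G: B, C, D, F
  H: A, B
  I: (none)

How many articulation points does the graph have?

1

Removing G increases the component count from 2 to 3, so G is a cut vertex.
By contrast removing C leaves 2 components; it is not a cut vertex. No other vertex is a cut vertex either.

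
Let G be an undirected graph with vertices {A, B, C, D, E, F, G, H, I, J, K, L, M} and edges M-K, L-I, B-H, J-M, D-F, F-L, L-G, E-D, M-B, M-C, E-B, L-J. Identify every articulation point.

B, L, M

Removing B increases the component count from 2 to 3, so B is a cut vertex.
Removing L increases the component count from 2 to 4, so L is a cut vertex.
Removing M increases the component count from 2 to 4, so M is a cut vertex.
By contrast removing H leaves 2 components; it is not a cut vertex. No other vertex is a cut vertex either.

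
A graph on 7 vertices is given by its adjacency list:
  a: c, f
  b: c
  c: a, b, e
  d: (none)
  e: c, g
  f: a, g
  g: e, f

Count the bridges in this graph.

The edges on the cycle g-e-c-a-f-g are not bridges since each lies on that cycle.
But removing c-b disconnects c from b — this is a bridge.

1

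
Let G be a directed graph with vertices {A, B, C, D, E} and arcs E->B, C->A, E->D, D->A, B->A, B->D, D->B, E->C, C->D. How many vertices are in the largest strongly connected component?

2

{B, D} are all mutually reachable — one SCC of size 2.
{E} is an SCC by itself.
{C} is an SCC by itself.
{A} is an SCC by itself.
The largest has 2 vertices.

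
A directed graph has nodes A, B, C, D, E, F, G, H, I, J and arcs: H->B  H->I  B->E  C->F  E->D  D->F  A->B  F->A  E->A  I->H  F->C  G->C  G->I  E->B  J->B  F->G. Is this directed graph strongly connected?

No

There is no directed path from D to J, so the graph is not strongly connected.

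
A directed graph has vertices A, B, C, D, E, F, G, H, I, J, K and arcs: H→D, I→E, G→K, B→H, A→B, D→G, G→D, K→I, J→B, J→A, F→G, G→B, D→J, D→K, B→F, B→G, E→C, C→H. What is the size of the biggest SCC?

11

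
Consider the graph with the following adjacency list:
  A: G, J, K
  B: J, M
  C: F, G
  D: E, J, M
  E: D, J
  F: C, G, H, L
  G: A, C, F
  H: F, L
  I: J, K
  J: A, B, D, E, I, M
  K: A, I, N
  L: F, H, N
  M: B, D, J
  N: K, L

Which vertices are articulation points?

Removing J increases the component count from 1 to 2, so J is a cut vertex.
By contrast removing L leaves 1 component; it is not a cut vertex. No other vertex is a cut vertex either.

J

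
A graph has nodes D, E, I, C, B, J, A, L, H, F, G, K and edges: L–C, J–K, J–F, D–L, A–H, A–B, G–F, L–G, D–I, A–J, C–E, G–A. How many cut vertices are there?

6

Removing A increases the component count from 1 to 3, so A is a cut vertex.
Removing C increases the component count from 1 to 2, so C is a cut vertex.
Removing D increases the component count from 1 to 2, so D is a cut vertex.
Likewise G, J, L are cut vertices.
By contrast removing I leaves 1 component; it is not a cut vertex. No other vertex is a cut vertex either.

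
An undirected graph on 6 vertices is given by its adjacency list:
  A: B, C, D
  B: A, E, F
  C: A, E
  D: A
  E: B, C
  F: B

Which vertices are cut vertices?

Removing A increases the component count from 1 to 2, so A is a cut vertex.
Removing B increases the component count from 1 to 2, so B is a cut vertex.
By contrast removing E leaves 1 component; it is not a cut vertex. No other vertex is a cut vertex either.

A, B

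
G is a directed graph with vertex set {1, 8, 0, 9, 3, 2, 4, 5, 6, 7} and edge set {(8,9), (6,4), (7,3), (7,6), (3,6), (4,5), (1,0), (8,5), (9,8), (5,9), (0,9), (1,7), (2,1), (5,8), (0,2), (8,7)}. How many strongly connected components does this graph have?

{3, 4, 5, 6, 7, 8, 9} are all mutually reachable — one SCC of size 7.
{0, 1, 2} are all mutually reachable — one SCC of size 3.
That gives 2 strongly connected components.

2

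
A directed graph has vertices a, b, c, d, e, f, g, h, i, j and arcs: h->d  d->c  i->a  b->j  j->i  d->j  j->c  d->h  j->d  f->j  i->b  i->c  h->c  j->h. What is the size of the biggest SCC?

{b, d, h, i, j} are all mutually reachable — one SCC of size 5.
{e} is an SCC by itself.
{g} is an SCC by itself.
{f} is an SCC by itself.
{a} is an SCC by itself.
(and 1 more singleton SCC)
The largest has 5 vertices.

5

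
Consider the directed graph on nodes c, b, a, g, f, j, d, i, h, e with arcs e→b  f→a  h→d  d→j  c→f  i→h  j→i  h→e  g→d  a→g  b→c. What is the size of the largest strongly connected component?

10

{a, b, c, d, e, f, g, h, i, j} are all mutually reachable — one SCC of size 10.
The largest has 10 vertices.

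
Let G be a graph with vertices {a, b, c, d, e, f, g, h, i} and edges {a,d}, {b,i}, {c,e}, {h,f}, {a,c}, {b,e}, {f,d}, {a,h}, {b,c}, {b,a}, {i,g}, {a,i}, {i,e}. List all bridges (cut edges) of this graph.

The edges on the cycle b-a-c-b are not bridges since each lies on that cycle.
But removing g-i disconnects g from i — this is a bridge.

g-i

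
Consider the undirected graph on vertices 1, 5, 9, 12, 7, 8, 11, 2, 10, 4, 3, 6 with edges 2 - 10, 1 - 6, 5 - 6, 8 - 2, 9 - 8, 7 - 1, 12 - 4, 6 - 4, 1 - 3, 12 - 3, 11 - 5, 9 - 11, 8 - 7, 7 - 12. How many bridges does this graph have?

2

The edges on the cycle 9-8-7-12-4-6-5-11-9 are not bridges since each lies on that cycle.
But removing 10 - 2 disconnects 10 from 2; removing 8 - 2 disconnects 8 from 2 — these are bridges.
That makes 2 bridges.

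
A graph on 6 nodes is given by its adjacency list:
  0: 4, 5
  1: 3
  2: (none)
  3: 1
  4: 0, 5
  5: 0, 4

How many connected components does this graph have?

3

2 is isolated — a component by itself.
Starting from 1 we can reach 1, 3. That is one component of size 2.
Starting from 0 we can reach 0, 4, 5. That is one component of size 3.
Total: 3 components.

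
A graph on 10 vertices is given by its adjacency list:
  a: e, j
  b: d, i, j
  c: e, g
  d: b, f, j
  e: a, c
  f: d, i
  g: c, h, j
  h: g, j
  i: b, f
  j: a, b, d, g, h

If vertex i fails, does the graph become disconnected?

Deleting i leaves 1 component (was 1) (its neighbors b, f remain connected to each other), so i is not a cut vertex.

No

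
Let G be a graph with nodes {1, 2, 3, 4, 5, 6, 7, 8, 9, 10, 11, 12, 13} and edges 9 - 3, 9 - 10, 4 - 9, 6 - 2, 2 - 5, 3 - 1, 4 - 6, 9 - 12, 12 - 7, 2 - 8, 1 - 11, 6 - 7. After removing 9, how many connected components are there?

4

With 9 gone, the remaining components are: {10}; {13}; {1, 3, 11}; {2, 4, 5, 6, 7, 8, 12}.
That is 4 components.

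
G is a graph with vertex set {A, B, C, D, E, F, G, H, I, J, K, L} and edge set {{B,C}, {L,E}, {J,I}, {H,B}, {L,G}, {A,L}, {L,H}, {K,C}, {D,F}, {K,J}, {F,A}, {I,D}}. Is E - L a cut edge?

Yes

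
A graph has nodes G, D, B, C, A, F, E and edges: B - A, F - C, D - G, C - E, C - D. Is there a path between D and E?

From D we can reach C, D, E, F, G, which includes E.

Yes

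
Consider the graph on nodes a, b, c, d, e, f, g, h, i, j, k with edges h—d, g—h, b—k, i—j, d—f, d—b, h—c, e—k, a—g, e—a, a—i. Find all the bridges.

a-i, c-h, d-f, i-j

The edges on the cycle e-a-g-h-d-b-k-e are not bridges since each lies on that cycle.
But removing f—d disconnects f from d; removing a—i disconnects a from i; removing c—h disconnects c from h; removing j—i disconnects j from i — these are bridges.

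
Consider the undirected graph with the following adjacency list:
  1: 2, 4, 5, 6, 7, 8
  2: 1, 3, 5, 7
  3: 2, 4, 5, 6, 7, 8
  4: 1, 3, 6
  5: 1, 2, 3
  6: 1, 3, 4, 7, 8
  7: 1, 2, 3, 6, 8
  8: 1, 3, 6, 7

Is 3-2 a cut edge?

No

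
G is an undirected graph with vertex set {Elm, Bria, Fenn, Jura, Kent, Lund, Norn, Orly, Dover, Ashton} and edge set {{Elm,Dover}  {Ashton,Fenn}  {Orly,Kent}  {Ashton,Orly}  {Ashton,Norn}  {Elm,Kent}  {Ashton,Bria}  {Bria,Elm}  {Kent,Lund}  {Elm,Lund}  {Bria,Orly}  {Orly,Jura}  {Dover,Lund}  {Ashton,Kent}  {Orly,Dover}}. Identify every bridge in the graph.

The edges on the cycle Elm-Kent-Lund-Elm are not bridges since each lies on that cycle.
But removing Ashton—Fenn disconnects Ashton from Fenn; removing Orly—Jura disconnects Orly from Jura; removing Ashton—Norn disconnects Ashton from Norn — these are bridges.

Ashton-Fenn, Ashton-Norn, Jura-Orly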